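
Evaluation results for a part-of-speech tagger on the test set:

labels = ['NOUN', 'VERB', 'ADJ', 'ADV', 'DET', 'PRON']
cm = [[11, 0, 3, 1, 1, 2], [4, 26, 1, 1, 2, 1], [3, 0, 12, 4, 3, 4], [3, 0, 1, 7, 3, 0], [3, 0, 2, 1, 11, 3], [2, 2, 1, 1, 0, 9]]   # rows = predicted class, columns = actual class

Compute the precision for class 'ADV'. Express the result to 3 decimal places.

precision = TP/(TP+FP).
ADV: TP=7, FP=3+0+1+3+0=7 → 7/14 = 0.5000

0.500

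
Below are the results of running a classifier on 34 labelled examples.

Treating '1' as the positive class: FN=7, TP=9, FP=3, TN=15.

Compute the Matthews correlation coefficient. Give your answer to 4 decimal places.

MCC = (TP·TN − FP·FN) / √((TP+FP)(TP+FN)(TN+FP)(TN+FN))
Numerator = 9·15 − 3·7 = 114
Denominator = √(12·16·18·22) = √76032 = 275.7390
MCC = 114 / 275.7390 = 0.4134

0.4134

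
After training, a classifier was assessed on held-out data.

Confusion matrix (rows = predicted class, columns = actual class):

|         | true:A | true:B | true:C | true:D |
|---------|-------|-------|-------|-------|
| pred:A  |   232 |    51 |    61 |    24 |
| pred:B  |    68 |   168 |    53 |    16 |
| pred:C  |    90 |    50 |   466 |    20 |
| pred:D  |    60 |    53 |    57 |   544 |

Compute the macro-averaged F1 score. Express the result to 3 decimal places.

0.667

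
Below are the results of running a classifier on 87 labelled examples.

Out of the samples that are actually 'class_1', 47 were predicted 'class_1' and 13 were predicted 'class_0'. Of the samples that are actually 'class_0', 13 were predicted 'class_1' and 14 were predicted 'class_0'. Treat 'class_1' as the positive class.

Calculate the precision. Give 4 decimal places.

0.7833

Precision = TP/(TP+FP) = 47/(47+13) = 47/60 = 0.7833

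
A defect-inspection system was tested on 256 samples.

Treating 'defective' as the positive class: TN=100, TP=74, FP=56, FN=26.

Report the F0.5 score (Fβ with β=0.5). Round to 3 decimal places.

0.597

Fβ = (1+β²)·TP / ((1+β²)·TP + β²·FN + FP), with β²=1/4
= 1.25·74 / (1.25·74 + 0.25·26 + 56) = 0.597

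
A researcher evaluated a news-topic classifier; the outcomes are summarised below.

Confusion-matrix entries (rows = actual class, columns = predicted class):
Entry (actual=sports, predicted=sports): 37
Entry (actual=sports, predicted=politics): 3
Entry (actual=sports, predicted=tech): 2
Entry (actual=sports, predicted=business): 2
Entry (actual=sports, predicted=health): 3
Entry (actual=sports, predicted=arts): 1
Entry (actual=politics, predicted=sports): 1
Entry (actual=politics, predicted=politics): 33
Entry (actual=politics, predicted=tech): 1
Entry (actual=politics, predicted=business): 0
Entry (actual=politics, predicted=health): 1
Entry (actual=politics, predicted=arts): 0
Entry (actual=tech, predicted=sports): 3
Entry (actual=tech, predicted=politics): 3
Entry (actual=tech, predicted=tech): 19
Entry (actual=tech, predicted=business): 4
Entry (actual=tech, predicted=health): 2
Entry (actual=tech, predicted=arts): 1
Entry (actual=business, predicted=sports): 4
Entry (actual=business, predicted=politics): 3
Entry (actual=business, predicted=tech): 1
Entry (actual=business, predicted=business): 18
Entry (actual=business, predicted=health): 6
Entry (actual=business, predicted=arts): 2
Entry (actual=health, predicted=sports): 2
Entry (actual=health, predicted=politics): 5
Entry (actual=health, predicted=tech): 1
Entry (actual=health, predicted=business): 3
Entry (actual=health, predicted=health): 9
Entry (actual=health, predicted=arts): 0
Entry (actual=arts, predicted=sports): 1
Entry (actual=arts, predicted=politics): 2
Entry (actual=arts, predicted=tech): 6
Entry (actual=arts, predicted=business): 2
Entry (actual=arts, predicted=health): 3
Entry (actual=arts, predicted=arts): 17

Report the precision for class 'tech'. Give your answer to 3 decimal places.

0.633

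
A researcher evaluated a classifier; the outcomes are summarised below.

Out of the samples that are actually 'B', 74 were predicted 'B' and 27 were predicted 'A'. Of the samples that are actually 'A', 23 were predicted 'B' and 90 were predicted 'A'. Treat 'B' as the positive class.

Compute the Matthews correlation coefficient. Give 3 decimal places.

0.531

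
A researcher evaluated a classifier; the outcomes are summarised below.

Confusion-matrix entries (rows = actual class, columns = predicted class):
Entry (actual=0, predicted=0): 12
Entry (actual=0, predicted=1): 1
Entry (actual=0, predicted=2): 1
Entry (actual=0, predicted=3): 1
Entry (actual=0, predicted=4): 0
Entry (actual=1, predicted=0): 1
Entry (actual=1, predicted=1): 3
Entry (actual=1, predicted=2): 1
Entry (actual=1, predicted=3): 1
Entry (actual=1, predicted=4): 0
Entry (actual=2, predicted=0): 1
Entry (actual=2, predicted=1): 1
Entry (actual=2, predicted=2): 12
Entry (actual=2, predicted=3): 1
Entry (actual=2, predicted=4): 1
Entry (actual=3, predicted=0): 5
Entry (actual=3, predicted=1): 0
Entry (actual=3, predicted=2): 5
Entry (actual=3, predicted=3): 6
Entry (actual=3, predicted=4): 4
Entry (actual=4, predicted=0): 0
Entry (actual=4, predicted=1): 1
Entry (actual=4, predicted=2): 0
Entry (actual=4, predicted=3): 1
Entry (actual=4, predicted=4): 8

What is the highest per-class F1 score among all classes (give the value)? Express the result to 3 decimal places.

0.706

Per-class F1 score (2·TP/(2·TP+FP+FN)):
  0: TP=12, FP=1+1+5+0=7, FN=1+1+1+0=3 → 24/34 = 0.7059
  1: TP=3, FP=1+1+0+1=3, FN=1+1+1+0=3 → 6/12 = 0.5000
  2: TP=12, FP=1+1+5+0=7, FN=1+1+1+1=4 → 24/35 = 0.6857
  3: TP=6, FP=1+1+1+1=4, FN=5+0+5+4=14 → 12/30 = 0.4000
  4: TP=8, FP=0+0+1+4=5, FN=0+1+0+1=2 → 16/23 = 0.6957
Highest is class '0' with F1 score = 0.706.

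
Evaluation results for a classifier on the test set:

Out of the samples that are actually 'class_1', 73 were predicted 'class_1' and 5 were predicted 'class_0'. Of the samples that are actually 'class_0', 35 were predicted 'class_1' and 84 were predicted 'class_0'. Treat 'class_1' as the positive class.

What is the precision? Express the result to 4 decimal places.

Precision = TP/(TP+FP) = 73/(73+35) = 73/108 = 0.6759

0.6759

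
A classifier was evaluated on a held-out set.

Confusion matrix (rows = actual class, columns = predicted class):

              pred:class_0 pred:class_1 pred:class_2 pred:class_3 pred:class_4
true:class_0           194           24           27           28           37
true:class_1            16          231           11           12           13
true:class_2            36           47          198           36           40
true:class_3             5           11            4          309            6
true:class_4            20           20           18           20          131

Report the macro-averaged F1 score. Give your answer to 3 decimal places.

Per-class F1 score (2·TP/(2·TP+FP+FN)):
  class_0: TP=194, FP=16+36+5+20=77, FN=24+27+28+37=116 → 388/581 = 0.6678
  class_1: TP=231, FP=24+47+11+20=102, FN=16+11+12+13=52 → 462/616 = 0.7500
  class_2: TP=198, FP=27+11+4+18=60, FN=36+47+36+40=159 → 396/615 = 0.6439
  class_3: TP=309, FP=28+12+36+20=96, FN=5+11+4+6=26 → 618/740 = 0.8351
  class_4: TP=131, FP=37+13+40+6=96, FN=20+20+18+20=78 → 262/436 = 0.6009
Macro-F1 score = mean = (0.6678 + 0.7500 + 0.6439 + 0.8351 + 0.6009) / 5 = 0.700

0.700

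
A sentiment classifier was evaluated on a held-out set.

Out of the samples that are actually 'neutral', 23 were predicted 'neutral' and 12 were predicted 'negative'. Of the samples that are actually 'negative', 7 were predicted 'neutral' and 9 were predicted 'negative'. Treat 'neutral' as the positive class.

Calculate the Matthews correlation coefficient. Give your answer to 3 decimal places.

MCC = (TP·TN − FP·FN) / √((TP+FP)(TP+FN)(TN+FP)(TN+FN))
Numerator = 23·9 − 7·12 = 123
Denominator = √(30·35·16·21) = √352800 = 593.9697
MCC = 123 / 593.9697 = 0.207

0.207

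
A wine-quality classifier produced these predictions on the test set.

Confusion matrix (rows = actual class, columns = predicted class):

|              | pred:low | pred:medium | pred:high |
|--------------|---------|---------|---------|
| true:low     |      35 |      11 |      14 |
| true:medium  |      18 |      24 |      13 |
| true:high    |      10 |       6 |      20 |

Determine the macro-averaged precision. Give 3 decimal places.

Per-class precision (TP/(TP+FP)):
  low: TP=35, FP=18+10=28 → 35/63 = 0.5556
  medium: TP=24, FP=11+6=17 → 24/41 = 0.5854
  high: TP=20, FP=14+13=27 → 20/47 = 0.4255
Macro-precision = mean = (0.5556 + 0.5854 + 0.4255) / 3 = 0.522

0.522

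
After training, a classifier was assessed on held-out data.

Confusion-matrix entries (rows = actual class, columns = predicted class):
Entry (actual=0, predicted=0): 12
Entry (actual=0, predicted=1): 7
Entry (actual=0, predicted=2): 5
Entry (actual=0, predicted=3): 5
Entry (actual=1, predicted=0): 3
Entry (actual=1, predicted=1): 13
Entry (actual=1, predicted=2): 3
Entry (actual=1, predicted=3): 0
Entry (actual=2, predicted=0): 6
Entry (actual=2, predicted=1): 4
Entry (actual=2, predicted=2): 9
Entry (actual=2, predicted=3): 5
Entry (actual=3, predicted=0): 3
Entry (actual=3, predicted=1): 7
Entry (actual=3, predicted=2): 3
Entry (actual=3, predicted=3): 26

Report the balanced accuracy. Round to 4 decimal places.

0.5349

Balanced accuracy = mean of per-class recall.
  0: recall = 12/29 = 0.41379
  1: recall = 13/19 = 0.68421
  2: recall = 9/24 = 0.37500
  3: recall = 26/39 = 0.66667
Mean = (0.41379 + 0.68421 + 0.37500 + 0.66667) / 4 = 0.5349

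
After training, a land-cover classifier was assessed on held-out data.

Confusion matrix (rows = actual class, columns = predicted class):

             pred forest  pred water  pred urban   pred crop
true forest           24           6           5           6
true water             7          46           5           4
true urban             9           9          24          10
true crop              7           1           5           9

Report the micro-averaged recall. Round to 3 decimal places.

Micro-averaging pools counts across classes: ΣTP=103, ΣFP=74, ΣFN=74.
Micro-recall = TP/(TP+FN) on pooled counts = 0.582 (equals overall accuracy in single-label multiclass).

0.582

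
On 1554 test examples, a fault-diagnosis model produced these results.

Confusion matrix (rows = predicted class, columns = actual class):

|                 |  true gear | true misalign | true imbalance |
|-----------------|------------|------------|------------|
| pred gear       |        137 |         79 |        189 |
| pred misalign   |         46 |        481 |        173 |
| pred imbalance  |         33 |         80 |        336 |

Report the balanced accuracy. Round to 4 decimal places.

Balanced accuracy = mean of per-class recall.
  gear: recall = 137/216 = 0.63426
  misalign: recall = 481/640 = 0.75156
  imbalance: recall = 336/698 = 0.48138
Mean = (0.63426 + 0.75156 + 0.48138) / 3 = 0.6224

0.6224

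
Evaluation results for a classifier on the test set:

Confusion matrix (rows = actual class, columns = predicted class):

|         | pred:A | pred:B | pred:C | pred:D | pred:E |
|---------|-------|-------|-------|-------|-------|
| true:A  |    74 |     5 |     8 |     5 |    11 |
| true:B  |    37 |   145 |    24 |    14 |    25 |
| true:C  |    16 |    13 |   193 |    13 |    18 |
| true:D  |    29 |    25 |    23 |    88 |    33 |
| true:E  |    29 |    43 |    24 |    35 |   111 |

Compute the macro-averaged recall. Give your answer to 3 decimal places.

Per-class recall (TP/(TP+FN)):
  A: TP=74, FN=5+8+5+11=29 → 74/103 = 0.7184
  B: TP=145, FN=37+24+14+25=100 → 145/245 = 0.5918
  C: TP=193, FN=16+13+13+18=60 → 193/253 = 0.7628
  D: TP=88, FN=29+25+23+33=110 → 88/198 = 0.4444
  E: TP=111, FN=29+43+24+35=131 → 111/242 = 0.4587
Macro-recall = mean = (0.7184 + 0.5918 + 0.7628 + 0.4444 + 0.4587) / 5 = 0.595

0.595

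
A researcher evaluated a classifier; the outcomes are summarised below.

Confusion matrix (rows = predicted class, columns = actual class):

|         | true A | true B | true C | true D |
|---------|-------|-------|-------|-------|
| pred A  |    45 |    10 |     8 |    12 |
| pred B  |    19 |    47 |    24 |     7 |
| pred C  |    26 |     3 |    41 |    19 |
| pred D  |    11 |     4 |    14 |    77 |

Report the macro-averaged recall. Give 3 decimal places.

0.580

Per-class recall (TP/(TP+FN)):
  A: TP=45, FN=19+26+11=56 → 45/101 = 0.4455
  B: TP=47, FN=10+3+4=17 → 47/64 = 0.7344
  C: TP=41, FN=8+24+14=46 → 41/87 = 0.4713
  D: TP=77, FN=12+7+19=38 → 77/115 = 0.6696
Macro-recall = mean = (0.4455 + 0.7344 + 0.4713 + 0.6696) / 4 = 0.580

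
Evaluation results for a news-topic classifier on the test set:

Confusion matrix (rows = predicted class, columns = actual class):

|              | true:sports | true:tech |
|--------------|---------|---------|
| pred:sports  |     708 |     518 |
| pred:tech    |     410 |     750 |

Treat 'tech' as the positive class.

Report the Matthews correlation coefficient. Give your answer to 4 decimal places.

MCC = (TP·TN − FP·FN) / √((TP+FP)(TP+FN)(TN+FP)(TN+FN))
Numerator = 750·708 − 410·518 = 318620
Denominator = √(1160·1268·1118·1226) = √2016088147840 = 1419890.1887
MCC = 318620 / 1419890.1887 = 0.2244

0.2244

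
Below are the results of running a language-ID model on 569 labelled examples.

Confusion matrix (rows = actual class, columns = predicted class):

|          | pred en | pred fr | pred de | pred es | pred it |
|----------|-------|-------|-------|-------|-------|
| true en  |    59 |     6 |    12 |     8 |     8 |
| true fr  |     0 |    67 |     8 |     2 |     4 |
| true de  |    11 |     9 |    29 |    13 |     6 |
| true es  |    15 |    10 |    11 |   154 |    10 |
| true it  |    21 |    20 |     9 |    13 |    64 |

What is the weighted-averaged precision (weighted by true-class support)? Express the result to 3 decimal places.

Per-class precision (TP/(TP+FP)):
  en: TP=59, FP=0+11+15+21=47 → 59/106 = 0.5566
  fr: TP=67, FP=6+9+10+20=45 → 67/112 = 0.5982
  de: TP=29, FP=12+8+11+9=40 → 29/69 = 0.4203
  es: TP=154, FP=8+2+13+13=36 → 154/190 = 0.8105
  it: TP=64, FP=8+4+6+10=28 → 64/92 = 0.6957
Weighted-precision = Σ (supportᵢ/N)·precisionᵢ with N=569: (93/569)·0.5566 + (81/569)·0.5982 + (68/569)·0.4203 + (200/569)·0.8105 + (127/569)·0.6957 = 0.667

0.667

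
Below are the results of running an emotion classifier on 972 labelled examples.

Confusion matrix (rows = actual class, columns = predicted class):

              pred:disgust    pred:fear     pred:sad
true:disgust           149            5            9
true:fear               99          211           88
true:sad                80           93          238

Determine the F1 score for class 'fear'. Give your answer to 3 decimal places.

One-vs-rest for 'fear': TP = diagonal; FP = other classes predicted 'fear'; FN = 'fear' predicted as other.
F1 score = 2·TP/(2·TP+FP+FN).
fear: TP=211, FP=5+93=98, FN=99+88=187 → 422/707 = 0.5969

0.597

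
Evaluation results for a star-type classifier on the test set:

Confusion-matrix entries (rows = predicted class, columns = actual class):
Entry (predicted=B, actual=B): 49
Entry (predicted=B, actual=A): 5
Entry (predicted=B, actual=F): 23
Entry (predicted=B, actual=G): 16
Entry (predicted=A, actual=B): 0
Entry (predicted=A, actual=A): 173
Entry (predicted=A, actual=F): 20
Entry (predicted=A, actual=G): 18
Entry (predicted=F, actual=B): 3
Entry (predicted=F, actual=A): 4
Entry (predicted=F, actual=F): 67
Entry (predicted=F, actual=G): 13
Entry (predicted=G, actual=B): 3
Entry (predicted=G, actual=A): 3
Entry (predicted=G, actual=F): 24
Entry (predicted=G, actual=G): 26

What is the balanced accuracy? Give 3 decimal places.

Balanced accuracy = mean of per-class recall.
  B: recall = 49/55 = 0.8909
  A: recall = 173/185 = 0.9351
  F: recall = 67/134 = 0.5000
  G: recall = 26/73 = 0.3562
Mean = (0.8909 + 0.9351 + 0.5000 + 0.3562) / 4 = 0.671

0.671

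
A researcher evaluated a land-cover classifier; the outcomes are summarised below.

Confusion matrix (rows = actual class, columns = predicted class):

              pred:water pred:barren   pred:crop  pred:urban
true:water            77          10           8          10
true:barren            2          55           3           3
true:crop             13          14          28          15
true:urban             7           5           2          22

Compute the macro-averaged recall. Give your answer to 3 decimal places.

0.654

Per-class recall (TP/(TP+FN)):
  water: TP=77, FN=10+8+10=28 → 77/105 = 0.7333
  barren: TP=55, FN=2+3+3=8 → 55/63 = 0.8730
  crop: TP=28, FN=13+14+15=42 → 28/70 = 0.4000
  urban: TP=22, FN=7+5+2=14 → 22/36 = 0.6111
Macro-recall = mean = (0.7333 + 0.8730 + 0.4000 + 0.6111) / 4 = 0.654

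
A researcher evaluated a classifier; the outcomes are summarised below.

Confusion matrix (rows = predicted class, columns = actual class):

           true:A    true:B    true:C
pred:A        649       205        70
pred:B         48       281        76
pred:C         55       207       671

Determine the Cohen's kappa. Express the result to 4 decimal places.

0.5575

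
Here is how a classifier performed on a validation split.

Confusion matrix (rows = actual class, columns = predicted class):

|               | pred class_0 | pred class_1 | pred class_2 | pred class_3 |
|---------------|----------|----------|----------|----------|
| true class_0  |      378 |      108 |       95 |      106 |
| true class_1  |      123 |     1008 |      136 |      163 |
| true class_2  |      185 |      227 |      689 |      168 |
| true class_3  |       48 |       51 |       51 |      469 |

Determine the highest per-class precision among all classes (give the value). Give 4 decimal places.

0.7231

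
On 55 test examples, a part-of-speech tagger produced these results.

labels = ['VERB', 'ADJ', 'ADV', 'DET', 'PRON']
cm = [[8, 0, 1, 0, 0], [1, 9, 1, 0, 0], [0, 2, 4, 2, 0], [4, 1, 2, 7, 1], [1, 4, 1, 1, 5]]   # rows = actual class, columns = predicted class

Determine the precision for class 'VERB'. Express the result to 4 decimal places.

precision = TP/(TP+FP).
VERB: TP=8, FP=1+0+4+1=6 → 8/14 = 0.57143

0.5714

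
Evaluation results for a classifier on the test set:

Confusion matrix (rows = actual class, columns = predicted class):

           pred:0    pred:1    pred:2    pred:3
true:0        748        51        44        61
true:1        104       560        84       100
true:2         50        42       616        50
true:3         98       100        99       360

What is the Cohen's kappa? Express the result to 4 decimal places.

Observed agreement pₒ = trace/N = 2284/3167 = 0.72119
Expected agreement pₑ = Σ (rowᵢ·colᵢ)/N² = (904·1000 + 848·753 + 758·843 + 657·571)/3167² = 0.25491
κ = (pₒ − pₑ)/(1 − pₑ) = (0.72119 − 0.25491)/(1 − 0.25491) = 0.6258

0.6258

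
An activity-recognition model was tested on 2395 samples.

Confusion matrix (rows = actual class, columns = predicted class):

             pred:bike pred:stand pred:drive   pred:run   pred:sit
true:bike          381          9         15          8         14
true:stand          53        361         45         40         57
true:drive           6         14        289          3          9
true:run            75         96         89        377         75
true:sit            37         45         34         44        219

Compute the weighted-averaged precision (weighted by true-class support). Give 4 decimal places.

0.6949

Per-class precision (TP/(TP+FP)):
  bike: TP=381, FP=53+6+75+37=171 → 381/552 = 0.69022
  stand: TP=361, FP=9+14+96+45=164 → 361/525 = 0.68762
  drive: TP=289, FP=15+45+89+34=183 → 289/472 = 0.61229
  run: TP=377, FP=8+40+3+44=95 → 377/472 = 0.79873
  sit: TP=219, FP=14+57+9+75=155 → 219/374 = 0.58556
Weighted-precision = Σ (supportᵢ/N)·precisionᵢ with N=2395: (427/2395)·0.69022 + (556/2395)·0.68762 + (321/2395)·0.61229 + (712/2395)·0.79873 + (379/2395)·0.58556 = 0.6949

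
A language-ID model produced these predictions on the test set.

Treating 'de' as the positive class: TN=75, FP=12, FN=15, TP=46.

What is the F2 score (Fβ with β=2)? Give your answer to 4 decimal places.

0.7616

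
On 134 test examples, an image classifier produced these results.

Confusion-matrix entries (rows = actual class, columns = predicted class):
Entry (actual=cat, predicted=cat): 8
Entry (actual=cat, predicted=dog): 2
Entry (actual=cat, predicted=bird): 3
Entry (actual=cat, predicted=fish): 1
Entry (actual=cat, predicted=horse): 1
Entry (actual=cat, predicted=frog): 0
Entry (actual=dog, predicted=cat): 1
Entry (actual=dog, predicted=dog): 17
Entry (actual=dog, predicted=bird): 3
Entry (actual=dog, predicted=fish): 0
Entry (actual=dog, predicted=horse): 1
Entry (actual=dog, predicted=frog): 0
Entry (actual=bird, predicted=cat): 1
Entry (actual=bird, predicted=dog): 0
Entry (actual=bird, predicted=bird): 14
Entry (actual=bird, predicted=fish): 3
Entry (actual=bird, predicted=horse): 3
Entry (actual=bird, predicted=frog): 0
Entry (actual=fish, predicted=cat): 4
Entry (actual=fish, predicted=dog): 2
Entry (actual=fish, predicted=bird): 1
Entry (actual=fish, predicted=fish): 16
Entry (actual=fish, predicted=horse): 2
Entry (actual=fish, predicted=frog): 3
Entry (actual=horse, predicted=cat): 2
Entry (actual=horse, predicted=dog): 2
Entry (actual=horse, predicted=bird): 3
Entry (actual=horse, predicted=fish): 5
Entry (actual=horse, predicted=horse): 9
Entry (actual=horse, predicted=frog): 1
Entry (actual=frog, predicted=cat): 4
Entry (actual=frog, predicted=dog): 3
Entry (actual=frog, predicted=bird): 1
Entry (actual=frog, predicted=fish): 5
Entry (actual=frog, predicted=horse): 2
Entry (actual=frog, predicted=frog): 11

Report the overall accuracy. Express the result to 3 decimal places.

0.560

Accuracy = trace / total = (8+17+14+16+9+11=75) / 134 = 75/134 = 0.560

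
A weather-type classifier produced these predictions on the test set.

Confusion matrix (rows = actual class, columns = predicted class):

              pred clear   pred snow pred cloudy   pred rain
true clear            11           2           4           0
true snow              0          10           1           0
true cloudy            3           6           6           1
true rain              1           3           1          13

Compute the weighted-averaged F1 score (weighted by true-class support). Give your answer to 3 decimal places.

Per-class F1 score (2·TP/(2·TP+FP+FN)):
  clear: TP=11, FP=0+3+1=4, FN=2+4+0=6 → 22/32 = 0.6875
  snow: TP=10, FP=2+6+3=11, FN=0+1+0=1 → 20/32 = 0.6250
  cloudy: TP=6, FP=4+1+1=6, FN=3+6+1=10 → 12/28 = 0.4286
  rain: TP=13, FP=0+0+1=1, FN=1+3+1=5 → 26/32 = 0.8125
Weighted-F1 score = Σ (supportᵢ/N)·F1 scoreᵢ with N=62: (17/62)·0.6875 + (11/62)·0.6250 + (16/62)·0.4286 + (18/62)·0.8125 = 0.646

0.646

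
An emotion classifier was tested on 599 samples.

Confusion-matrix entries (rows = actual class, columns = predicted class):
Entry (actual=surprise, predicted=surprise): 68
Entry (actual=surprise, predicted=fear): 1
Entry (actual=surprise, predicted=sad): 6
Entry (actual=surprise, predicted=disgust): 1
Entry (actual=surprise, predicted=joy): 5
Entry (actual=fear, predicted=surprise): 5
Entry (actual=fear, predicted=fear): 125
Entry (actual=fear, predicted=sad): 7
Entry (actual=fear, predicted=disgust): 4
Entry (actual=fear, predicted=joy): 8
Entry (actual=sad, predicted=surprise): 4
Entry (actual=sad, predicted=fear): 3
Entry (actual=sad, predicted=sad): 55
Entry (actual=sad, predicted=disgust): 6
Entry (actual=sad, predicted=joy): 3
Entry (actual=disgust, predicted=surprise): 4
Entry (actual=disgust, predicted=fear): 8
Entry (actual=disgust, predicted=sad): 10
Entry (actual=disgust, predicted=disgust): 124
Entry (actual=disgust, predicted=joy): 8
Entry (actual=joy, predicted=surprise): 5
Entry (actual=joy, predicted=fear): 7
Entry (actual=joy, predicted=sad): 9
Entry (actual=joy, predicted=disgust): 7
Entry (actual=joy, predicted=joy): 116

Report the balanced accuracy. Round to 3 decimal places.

0.813

Balanced accuracy = mean of per-class recall.
  surprise: recall = 68/81 = 0.8395
  fear: recall = 125/149 = 0.8389
  sad: recall = 55/71 = 0.7746
  disgust: recall = 124/154 = 0.8052
  joy: recall = 116/144 = 0.8056
Mean = (0.8395 + 0.8389 + 0.7746 + 0.8052 + 0.8056) / 5 = 0.813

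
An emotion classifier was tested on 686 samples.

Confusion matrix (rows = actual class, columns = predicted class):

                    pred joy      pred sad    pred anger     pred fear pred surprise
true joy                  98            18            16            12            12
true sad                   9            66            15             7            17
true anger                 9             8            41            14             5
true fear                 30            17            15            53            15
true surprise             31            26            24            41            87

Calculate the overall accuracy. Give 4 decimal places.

Accuracy = trace / total = (98+66+41+53+87=345) / 686 = 345/686 = 0.5029

0.5029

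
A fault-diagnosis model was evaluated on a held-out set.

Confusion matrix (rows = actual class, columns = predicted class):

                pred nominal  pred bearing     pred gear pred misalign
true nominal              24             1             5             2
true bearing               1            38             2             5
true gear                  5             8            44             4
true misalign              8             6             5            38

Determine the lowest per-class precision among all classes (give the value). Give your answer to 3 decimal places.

0.632

Per-class precision (TP/(TP+FP)):
  nominal: TP=24, FP=1+5+8=14 → 24/38 = 0.6316
  bearing: TP=38, FP=1+8+6=15 → 38/53 = 0.7170
  gear: TP=44, FP=5+2+5=12 → 44/56 = 0.7857
  misalign: TP=38, FP=2+5+4=11 → 38/49 = 0.7755
Lowest is class 'nominal' with precision = 0.632.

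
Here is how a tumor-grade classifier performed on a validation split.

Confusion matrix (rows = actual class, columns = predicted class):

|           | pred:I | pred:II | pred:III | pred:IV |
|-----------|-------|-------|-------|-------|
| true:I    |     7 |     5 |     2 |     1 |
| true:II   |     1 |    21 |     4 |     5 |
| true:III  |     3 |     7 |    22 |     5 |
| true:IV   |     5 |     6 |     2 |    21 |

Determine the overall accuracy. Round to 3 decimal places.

Accuracy = trace / total = (7+21+22+21=71) / 117 = 71/117 = 0.607

0.607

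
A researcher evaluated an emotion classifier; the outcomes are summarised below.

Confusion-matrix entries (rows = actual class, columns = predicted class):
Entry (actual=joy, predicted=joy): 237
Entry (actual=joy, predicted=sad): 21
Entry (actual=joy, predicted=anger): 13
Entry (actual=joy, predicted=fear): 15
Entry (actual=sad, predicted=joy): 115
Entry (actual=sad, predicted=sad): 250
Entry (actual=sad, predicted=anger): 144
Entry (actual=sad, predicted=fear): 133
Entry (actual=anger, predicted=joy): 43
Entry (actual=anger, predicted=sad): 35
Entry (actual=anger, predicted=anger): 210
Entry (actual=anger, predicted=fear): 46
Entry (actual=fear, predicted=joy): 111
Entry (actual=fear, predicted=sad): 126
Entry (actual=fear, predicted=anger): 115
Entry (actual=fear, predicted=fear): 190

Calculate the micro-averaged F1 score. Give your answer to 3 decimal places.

Micro-averaging pools counts across classes: ΣTP=887, ΣFP=917, ΣFN=917.
Micro-F1 score = 2·TP/(2·TP+FP+FN) on pooled counts = 0.492 (equals overall accuracy in single-label multiclass).

0.492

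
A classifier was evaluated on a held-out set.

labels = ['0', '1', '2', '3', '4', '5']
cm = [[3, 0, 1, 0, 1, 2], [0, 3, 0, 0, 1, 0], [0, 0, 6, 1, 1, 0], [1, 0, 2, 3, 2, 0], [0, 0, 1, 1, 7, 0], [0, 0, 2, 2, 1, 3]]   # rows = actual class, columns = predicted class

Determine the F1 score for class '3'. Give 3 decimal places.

0.400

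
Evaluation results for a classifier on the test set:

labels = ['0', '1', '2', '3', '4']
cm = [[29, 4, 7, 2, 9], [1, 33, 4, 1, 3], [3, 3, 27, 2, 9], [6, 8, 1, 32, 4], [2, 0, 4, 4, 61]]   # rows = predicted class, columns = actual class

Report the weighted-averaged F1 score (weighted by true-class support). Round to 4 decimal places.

Per-class F1 score (2·TP/(2·TP+FP+FN)):
  0: TP=29, FP=4+7+2+9=22, FN=1+3+6+2=12 → 58/92 = 0.63043
  1: TP=33, FP=1+4+1+3=9, FN=4+3+8+0=15 → 66/90 = 0.73333
  2: TP=27, FP=3+3+2+9=17, FN=7+4+1+4=16 → 54/87 = 0.62069
  3: TP=32, FP=6+8+1+4=19, FN=2+1+2+4=9 → 64/92 = 0.69565
  4: TP=61, FP=2+0+4+4=10, FN=9+3+9+4=25 → 122/157 = 0.77707
Weighted-F1 score = Σ (supportᵢ/N)·F1 scoreᵢ with N=259: (41/259)·0.63043 + (48/259)·0.73333 + (43/259)·0.62069 + (41/259)·0.69565 + (86/259)·0.77707 = 0.7069

0.7069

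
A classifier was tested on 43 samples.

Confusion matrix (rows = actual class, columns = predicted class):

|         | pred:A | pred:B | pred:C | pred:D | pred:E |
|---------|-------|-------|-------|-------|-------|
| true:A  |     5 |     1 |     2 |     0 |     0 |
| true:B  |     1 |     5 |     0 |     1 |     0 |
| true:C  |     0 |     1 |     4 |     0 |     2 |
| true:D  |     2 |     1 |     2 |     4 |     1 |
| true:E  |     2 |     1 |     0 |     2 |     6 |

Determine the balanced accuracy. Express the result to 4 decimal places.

Balanced accuracy = mean of per-class recall.
  A: recall = 5/8 = 0.62500
  B: recall = 5/7 = 0.71429
  C: recall = 4/7 = 0.57143
  D: recall = 4/10 = 0.40000
  E: recall = 6/11 = 0.54545
Mean = (0.62500 + 0.71429 + 0.57143 + 0.40000 + 0.54545) / 5 = 0.5712

0.5712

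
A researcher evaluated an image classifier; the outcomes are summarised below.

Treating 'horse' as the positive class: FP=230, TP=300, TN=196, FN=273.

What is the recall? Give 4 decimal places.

Recall = TP/(TP+FN) = 300/(300+273) = 300/573 = 0.5236

0.5236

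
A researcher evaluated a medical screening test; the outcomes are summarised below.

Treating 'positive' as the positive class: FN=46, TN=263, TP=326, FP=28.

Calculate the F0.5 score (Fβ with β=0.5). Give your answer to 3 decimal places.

Fβ = (1+β²)·TP / ((1+β²)·TP + β²·FN + FP), with β²=1/4
= 1.25·326 / (1.25·326 + 0.25·46 + 28) = 0.912

0.912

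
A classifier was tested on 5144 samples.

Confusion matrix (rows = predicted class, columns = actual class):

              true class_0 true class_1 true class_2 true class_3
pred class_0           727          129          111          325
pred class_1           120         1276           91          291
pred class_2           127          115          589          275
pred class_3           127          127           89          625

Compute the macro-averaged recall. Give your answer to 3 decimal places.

Per-class recall (TP/(TP+FN)):
  class_0: TP=727, FN=120+127+127=374 → 727/1101 = 0.6603
  class_1: TP=1276, FN=129+115+127=371 → 1276/1647 = 0.7747
  class_2: TP=589, FN=111+91+89=291 → 589/880 = 0.6693
  class_3: TP=625, FN=325+291+275=891 → 625/1516 = 0.4123
Macro-recall = mean = (0.6603 + 0.7747 + 0.6693 + 0.4123) / 4 = 0.629

0.629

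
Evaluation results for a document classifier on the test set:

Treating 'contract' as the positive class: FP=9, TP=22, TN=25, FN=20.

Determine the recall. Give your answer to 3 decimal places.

0.524

Recall = TP/(TP+FN) = 22/(22+20) = 22/42 = 0.524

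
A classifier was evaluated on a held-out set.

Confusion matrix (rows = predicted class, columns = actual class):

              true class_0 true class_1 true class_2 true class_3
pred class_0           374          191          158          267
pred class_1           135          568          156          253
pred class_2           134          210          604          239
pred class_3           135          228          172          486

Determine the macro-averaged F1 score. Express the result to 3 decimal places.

0.469

Per-class F1 score (2·TP/(2·TP+FP+FN)):
  class_0: TP=374, FP=191+158+267=616, FN=135+134+135=404 → 748/1768 = 0.4231
  class_1: TP=568, FP=135+156+253=544, FN=191+210+228=629 → 1136/2309 = 0.4920
  class_2: TP=604, FP=134+210+239=583, FN=158+156+172=486 → 1208/2277 = 0.5305
  class_3: TP=486, FP=135+228+172=535, FN=267+253+239=759 → 972/2266 = 0.4289
Macro-F1 score = mean = (0.4231 + 0.4920 + 0.5305 + 0.4289) / 4 = 0.469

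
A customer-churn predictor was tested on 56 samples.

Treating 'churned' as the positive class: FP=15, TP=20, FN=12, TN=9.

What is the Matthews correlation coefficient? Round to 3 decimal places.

0.000

MCC = (TP·TN − FP·FN) / √((TP+FP)(TP+FN)(TN+FP)(TN+FN))
Numerator = 20·9 − 15·12 = 0
Denominator = √(35·32·24·21) = √564480 = 751.3188
MCC = 0 / 751.3188 = 0.000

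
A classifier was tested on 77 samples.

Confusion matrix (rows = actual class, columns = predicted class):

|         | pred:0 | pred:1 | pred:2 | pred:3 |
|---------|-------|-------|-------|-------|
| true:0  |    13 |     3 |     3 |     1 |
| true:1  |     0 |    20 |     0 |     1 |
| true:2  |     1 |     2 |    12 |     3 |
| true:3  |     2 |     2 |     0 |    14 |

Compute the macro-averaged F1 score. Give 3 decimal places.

0.760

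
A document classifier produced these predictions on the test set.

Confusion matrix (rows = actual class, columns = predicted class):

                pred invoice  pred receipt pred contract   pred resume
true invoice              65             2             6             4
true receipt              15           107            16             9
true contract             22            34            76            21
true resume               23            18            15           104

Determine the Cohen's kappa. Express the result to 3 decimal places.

Observed agreement pₒ = trace/N = 352/537 = 0.6555
Expected agreement pₑ = Σ (rowᵢ·colᵢ)/N² = (77·125 + 147·161 + 153·113 + 160·138)/537² = 0.2520
κ = (pₒ − pₑ)/(1 − pₑ) = (0.6555 − 0.2520)/(1 − 0.2520) = 0.539

0.539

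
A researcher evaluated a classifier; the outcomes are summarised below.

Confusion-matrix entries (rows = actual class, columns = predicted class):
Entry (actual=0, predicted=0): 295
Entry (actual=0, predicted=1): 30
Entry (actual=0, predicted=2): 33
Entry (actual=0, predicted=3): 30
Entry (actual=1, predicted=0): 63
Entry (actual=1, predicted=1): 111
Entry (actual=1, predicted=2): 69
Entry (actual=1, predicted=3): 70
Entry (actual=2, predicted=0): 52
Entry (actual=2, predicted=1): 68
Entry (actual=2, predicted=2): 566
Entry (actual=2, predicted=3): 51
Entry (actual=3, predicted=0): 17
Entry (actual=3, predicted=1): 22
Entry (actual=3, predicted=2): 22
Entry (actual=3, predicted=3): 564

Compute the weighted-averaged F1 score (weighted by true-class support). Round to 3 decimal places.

0.736

Per-class F1 score (2·TP/(2·TP+FP+FN)):
  0: TP=295, FP=63+52+17=132, FN=30+33+30=93 → 590/815 = 0.7239
  1: TP=111, FP=30+68+22=120, FN=63+69+70=202 → 222/544 = 0.4081
  2: TP=566, FP=33+69+22=124, FN=52+68+51=171 → 1132/1427 = 0.7933
  3: TP=564, FP=30+70+51=151, FN=17+22+22=61 → 1128/1340 = 0.8418
Weighted-F1 score = Σ (supportᵢ/N)·F1 scoreᵢ with N=2063: (388/2063)·0.7239 + (313/2063)·0.4081 + (737/2063)·0.7933 + (625/2063)·0.8418 = 0.736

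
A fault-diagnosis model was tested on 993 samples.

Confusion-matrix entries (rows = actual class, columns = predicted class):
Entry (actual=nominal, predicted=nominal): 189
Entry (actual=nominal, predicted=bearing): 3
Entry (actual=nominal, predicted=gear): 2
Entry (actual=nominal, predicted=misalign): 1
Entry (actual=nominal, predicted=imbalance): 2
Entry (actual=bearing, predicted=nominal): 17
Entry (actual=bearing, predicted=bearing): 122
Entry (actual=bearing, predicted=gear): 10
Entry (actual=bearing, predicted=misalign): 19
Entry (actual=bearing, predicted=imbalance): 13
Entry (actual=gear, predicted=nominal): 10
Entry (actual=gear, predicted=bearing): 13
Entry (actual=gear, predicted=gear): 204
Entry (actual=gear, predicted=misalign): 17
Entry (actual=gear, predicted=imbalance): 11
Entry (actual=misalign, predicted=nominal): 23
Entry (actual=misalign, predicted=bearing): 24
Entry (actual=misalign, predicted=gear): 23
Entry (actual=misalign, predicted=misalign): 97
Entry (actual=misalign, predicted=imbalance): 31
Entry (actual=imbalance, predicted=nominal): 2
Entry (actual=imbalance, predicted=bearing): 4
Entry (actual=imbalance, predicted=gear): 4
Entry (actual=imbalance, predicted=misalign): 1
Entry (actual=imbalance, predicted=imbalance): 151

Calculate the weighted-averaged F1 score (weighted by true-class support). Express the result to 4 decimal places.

0.7591

Per-class F1 score (2·TP/(2·TP+FP+FN)):
  nominal: TP=189, FP=17+10+23+2=52, FN=3+2+1+2=8 → 378/438 = 0.86301
  bearing: TP=122, FP=3+13+24+4=44, FN=17+10+19+13=59 → 244/347 = 0.70317
  gear: TP=204, FP=2+10+23+4=39, FN=10+13+17+11=51 → 408/498 = 0.81928
  misalign: TP=97, FP=1+19+17+1=38, FN=23+24+23+31=101 → 194/333 = 0.58258
  imbalance: TP=151, FP=2+13+11+31=57, FN=2+4+4+1=11 → 302/370 = 0.81622
Weighted-F1 score = Σ (supportᵢ/N)·F1 scoreᵢ with N=993: (197/993)·0.86301 + (181/993)·0.70317 + (255/993)·0.81928 + (198/993)·0.58258 + (162/993)·0.81622 = 0.7591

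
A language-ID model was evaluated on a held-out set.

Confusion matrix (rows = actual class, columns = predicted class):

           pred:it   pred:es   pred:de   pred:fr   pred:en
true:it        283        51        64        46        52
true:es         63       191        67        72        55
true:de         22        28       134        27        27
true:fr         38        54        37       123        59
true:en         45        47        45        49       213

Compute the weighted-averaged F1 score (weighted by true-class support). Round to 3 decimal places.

Per-class F1 score (2·TP/(2·TP+FP+FN)):
  it: TP=283, FP=63+22+38+45=168, FN=51+64+46+52=213 → 566/947 = 0.5977
  es: TP=191, FP=51+28+54+47=180, FN=63+67+72+55=257 → 382/819 = 0.4664
  de: TP=134, FP=64+67+37+45=213, FN=22+28+27+27=104 → 268/585 = 0.4581
  fr: TP=123, FP=46+72+27+49=194, FN=38+54+37+59=188 → 246/628 = 0.3917
  en: TP=213, FP=52+55+27+59=193, FN=45+47+45+49=186 → 426/805 = 0.5292
Weighted-F1 score = Σ (supportᵢ/N)·F1 scoreᵢ with N=1892: (496/1892)·0.5977 + (448/1892)·0.4664 + (238/1892)·0.4581 + (311/1892)·0.3917 + (399/1892)·0.5292 = 0.501

0.501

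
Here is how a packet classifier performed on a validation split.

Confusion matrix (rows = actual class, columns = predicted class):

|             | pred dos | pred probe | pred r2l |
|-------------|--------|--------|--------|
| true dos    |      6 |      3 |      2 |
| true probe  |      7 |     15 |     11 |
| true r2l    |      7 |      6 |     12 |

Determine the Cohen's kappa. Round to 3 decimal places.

0.205

Observed agreement pₒ = trace/N = 33/69 = 0.4783
Expected agreement pₑ = Σ (rowᵢ·colᵢ)/N² = (11·20 + 33·24 + 25·25)/69² = 0.3438
κ = (pₒ − pₑ)/(1 − pₑ) = (0.4783 − 0.3438)/(1 − 0.3438) = 0.205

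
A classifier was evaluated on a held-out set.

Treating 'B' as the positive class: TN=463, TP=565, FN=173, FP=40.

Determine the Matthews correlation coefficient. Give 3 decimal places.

MCC = (TP·TN − FP·FN) / √((TP+FP)(TP+FN)(TN+FP)(TN+FN))
Numerator = 565·463 − 40·173 = 254675
Denominator = √(605·738·503·636) = √142835722920 = 377936.1360
MCC = 254675 / 377936.1360 = 0.674

0.674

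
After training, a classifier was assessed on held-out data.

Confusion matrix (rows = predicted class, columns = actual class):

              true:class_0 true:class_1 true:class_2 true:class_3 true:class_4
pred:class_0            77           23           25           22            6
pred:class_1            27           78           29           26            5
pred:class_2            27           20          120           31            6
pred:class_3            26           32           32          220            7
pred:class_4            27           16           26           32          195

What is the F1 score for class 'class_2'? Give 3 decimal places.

0.550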